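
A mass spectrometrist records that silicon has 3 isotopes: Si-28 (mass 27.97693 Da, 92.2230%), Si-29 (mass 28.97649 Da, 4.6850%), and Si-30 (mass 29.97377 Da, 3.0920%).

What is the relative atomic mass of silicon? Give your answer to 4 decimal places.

28.0855 Da

Ar = Σ fᵢ·mᵢ = 0.922230 × 27.97693 + 0.046850 × 28.97649 + 0.030920 × 29.97377
= 25.801164 + 1.357549 + 0.926789 = 28.085502 Da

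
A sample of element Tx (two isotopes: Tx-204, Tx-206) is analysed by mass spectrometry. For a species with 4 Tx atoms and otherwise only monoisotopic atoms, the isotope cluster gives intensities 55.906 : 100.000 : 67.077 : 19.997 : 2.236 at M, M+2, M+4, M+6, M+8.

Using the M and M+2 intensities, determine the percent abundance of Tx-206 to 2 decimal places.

30.90%

Write p for the Tx-204 fraction. I(M+2)/I(M) = [C(4,1)·p^3·(1−p)] / p^4 = 4·(1−p)/p = 100.000/55.906 = 1.7887
(1−p)/p = 1.7887/4 = 0.4472  ⇒  p = 1/(1 + 0.4472) = 0.6910
Tx-204: 69.10%, Tx-206: 30.90%.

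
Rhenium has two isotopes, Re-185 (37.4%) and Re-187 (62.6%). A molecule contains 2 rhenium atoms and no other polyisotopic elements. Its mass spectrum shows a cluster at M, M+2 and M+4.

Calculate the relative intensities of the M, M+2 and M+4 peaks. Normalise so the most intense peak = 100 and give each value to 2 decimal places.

29.87 : 100.00 : 83.69

The 2 Re atoms are independent, so intensities follow the terms of (0.374 + 0.626)^2.
P(M) = 0.374^2 = 0.139876
P(M+2) = 2 × 0.374^1 × 0.626^1 = 0.468248
P(M+4) = 0.626^2 = 0.391876
The M+2 peak is largest (0.468248); scaling to 100 gives 29.87 : 100.00 : 83.69.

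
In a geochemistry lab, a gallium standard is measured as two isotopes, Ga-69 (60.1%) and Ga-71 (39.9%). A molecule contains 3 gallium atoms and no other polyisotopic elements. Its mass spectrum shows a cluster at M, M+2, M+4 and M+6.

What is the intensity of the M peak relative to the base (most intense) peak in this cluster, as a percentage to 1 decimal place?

50.2%

(0.601 + 0.399)^3 gives M 0.2171, M+2 0.4324, M+4 0.2870, M+6 0.0635; the largest is M+2.
P(M+2) = C(3,1) × 0.601^2 × 0.399^1 = 3 × 0.361201 × 0.3990 = 0.432358 (base)
P(M) = C(3,0) × 0.601^3 × 0.399^0 = 1 × 0.2170818 × 1.0000 = 0.217082
Relative intensity = 0.217082 / 0.432358 × 100 = 50.2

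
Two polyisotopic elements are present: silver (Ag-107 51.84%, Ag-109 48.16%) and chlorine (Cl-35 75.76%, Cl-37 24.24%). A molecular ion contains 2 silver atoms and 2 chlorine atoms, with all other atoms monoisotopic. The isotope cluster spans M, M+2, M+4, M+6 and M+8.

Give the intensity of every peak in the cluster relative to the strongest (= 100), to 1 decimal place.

40.0 : 100.0 : 86.2 : 29.7 : 3.5

Silver pattern (n=2): 0.26873856 : 0.49932288 : 0.23193856
Chlorine pattern (n=2): 0.57395776 : 0.36728448 : 0.05875776
Convolve the two distributions (both contribute in 2-u steps):
  M: 0.26873856×0.57395776 = 0.154245
  M+2: 0.26873856×0.36728448 + 0.49932288×0.57395776 = 0.385294
  M+4: 0.26873856×0.05875776 + 0.49932288×0.36728448 + 0.23193856×0.57395776 = 0.332307
  M+6: 0.49932288×0.05875776 + 0.23193856×0.36728448 = 0.114527
  M+8: 0.23193856×0.05875776 = 0.013628
Scale to base peak (0.385294) = 100: 40.0 : 100.0 : 86.2 : 29.7 : 3.5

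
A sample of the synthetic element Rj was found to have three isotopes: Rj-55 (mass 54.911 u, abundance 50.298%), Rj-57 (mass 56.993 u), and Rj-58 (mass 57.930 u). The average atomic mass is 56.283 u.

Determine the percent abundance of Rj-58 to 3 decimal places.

35.988%

Let x and y be the fractions of Rj-57 and Rj-58. Then x + y = 1 − 0.50298 = 0.49702 and 56.993x + 57.930y = 56.283 − 0.50298×54.911 = 28.66386522.
Substituting: 56.993x + 57.930(0.49702 − x) = 28.66386522
(56.993 − 57.930)x = -0.12850338  ⇒  x = 0.13714, y = 0.35988
Rj-57: 13.714%, Rj-58: 35.988%.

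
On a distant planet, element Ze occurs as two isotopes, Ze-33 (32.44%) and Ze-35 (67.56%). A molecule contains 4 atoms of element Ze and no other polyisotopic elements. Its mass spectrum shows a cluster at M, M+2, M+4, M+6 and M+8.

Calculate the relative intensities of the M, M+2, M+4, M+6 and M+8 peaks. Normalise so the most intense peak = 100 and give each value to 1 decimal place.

Each Ze atom is independently Ze-33 (p = 0.3244) or Ze-35 (q = 0.6756); the cluster is the binomial expansion (p + q)^4.
P(M) = 0.3244^4 = 0.011074
P(M+2) = 4 × 0.3244^3 × 0.6756^1 = 0.092255
P(M+4) = 6 × 0.3244^2 × 0.6756^2 = 0.288199
P(M+6) = 4 × 0.3244^1 × 0.6756^3 = 0.400138
P(M+8) = 0.6756^4 = 0.208333
The M+6 peak is largest (0.400138); scaling to 100 gives 2.8 : 23.1 : 72.0 : 100.0 : 52.1.

2.8 : 23.1 : 72.0 : 100.0 : 52.1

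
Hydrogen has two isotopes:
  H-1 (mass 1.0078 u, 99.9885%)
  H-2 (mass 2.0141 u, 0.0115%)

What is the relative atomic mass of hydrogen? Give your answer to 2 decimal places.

The abundance-weighted mean is 0.999885 × 1.0078 + 0.000115 × 2.0141
= 1.00768 + 0.00023 = 1.00791 u

1.01 u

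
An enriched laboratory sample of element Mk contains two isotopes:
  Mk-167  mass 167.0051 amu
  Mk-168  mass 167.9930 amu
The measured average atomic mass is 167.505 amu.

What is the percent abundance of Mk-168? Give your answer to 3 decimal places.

50.602%

With x = fraction of Mk-167 (so Mk-168 is 1 − x):
167.0051·x + 167.9930·(1 − x) = 167.505
(167.0051 − 167.9930)·x = 167.505 − 167.9930
x = -0.4880 / -0.9879 = 0.49398 → 49.398% Mk-167, 50.602% Mk-168.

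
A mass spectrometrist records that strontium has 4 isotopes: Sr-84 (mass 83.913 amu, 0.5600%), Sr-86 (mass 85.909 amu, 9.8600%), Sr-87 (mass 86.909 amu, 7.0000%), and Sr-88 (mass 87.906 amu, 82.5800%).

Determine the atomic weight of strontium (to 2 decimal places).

87.62 amu

Average mass = Σ (abundance × isotope mass) = 0.005600 × 83.913 + 0.098600 × 85.909 + 0.070000 × 86.909 + 0.825800 × 87.906
= 0.4699 + 8.4706 + 6.0836 + 72.5928 = 87.6169 amu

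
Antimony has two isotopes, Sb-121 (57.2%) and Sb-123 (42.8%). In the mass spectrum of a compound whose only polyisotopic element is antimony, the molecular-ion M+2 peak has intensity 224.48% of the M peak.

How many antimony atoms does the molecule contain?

For n independent Sb atoms, I(M+2)/I(M) = n · (abundance Sb-123) / (abundance Sb-121) = n · 0.428/0.572.
n = 2.2448 × 0.572/0.428 = 3.00 ≈ 3

3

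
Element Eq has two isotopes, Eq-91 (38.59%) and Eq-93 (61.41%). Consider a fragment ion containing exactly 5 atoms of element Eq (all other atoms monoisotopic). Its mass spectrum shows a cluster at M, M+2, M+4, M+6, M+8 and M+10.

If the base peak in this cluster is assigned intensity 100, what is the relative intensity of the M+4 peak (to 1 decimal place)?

Term probabilities: M 0.0086, M+2 0.0681, M+4 0.2167, M+6 0.3449, M+8 0.2744, M+10 0.0873. Base peak = M+6.
P(M+6) = C(5,3) × 0.3859^2 × 0.6141^3 = 10 × 0.14891881 × 0.23158866 = 0.344879 (base)
P(M+4) = C(5,2) × 0.3859^3 × 0.6141^2 = 10 × 0.05746777 × 0.37711881 = 0.216722
Relative intensity = 0.216722 / 0.344879 × 100 = 62.8

62.8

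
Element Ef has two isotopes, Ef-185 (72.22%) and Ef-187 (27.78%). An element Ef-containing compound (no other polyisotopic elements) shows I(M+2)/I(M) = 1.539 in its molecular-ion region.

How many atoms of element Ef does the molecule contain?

For n independent Ef atoms, I(M+2)/I(M) = n · (abundance Ef-187) / (abundance Ef-185) = n · 0.2778/0.7222.
n = 1.539 × 0.7222/0.2778 = 4.00 ≈ 4

4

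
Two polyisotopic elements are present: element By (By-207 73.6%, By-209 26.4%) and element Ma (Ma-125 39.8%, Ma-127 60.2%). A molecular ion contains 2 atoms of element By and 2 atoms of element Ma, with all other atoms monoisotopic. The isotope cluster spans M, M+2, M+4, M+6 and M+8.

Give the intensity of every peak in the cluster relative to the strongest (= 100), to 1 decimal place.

Element By pattern (n=2): 0.541696 : 0.388608 : 0.069696
Element Ma pattern (n=2): 0.158404 : 0.479192 : 0.362404
Convolve the two distributions (both contribute in 2-u steps):
  M: 0.541696×0.158404 = 0.085807
  M+2: 0.541696×0.479192 + 0.388608×0.158404 = 0.321133
  M+4: 0.541696×0.362404 + 0.388608×0.479192 + 0.069696×0.158404 = 0.393571
  M+6: 0.388608×0.362404 + 0.069696×0.479192 = 0.174231
  M+8: 0.069696×0.362404 = 0.025258
Scale to base peak (0.393571) = 100: 21.8 : 81.6 : 100.0 : 44.3 : 6.4

21.8 : 81.6 : 100.0 : 44.3 : 6.4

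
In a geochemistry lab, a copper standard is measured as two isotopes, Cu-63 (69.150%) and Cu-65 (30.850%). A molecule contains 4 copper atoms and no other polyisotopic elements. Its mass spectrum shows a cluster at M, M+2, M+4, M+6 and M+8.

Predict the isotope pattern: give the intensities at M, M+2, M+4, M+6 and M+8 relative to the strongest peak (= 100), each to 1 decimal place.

Each Cu atom is independently Cu-63 (p = 0.69150) or Cu-65 (q = 0.30850); the cluster is the binomial expansion (p + q)^4.
P(M) = 0.69150^4 = 0.228649
P(M+2) = 4 × 0.69150^3 × 0.30850^1 = 0.408030
P(M+4) = 6 × 0.69150^2 × 0.30850^2 = 0.273052
P(M+6) = 4 × 0.69150^1 × 0.30850^3 = 0.081212
P(M+8) = 0.30850^4 = 0.009058
The M+2 peak is largest (0.408030); scaling to 100 gives 56.0 : 100.0 : 66.9 : 19.9 : 2.2.

56.0 : 100.0 : 66.9 : 19.9 : 2.2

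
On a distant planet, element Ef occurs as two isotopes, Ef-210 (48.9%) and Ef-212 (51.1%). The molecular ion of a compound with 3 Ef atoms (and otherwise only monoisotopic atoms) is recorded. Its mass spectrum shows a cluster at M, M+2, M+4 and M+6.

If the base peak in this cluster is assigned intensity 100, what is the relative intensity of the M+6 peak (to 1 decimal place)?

34.8

Binomial terms of (0.489 + 0.511)^3: M 0.1169, M+2 0.3666, M+4 0.3831, M+6 0.1334 → M+4 is the base peak.
P(M+4) = C(3,2) × 0.489^1 × 0.511^2 = 3 × 0.4890 × 0.261121 = 0.383065 (base)
P(M+6) = C(3,3) × 0.489^0 × 0.511^3 = 1 × 1.0000 × 0.13343283 = 0.133433
Relative intensity = 0.133433 / 0.383065 × 100 = 34.8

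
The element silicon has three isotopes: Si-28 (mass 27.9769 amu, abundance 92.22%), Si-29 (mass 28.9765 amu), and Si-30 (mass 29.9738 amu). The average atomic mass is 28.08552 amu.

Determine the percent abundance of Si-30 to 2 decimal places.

Let x and y be the fractions of Si-29 and Si-30. Then x + y = 1 − 0.9222 = 0.0778 and 28.9765x + 29.9738y = 28.08552 − 0.9222×27.9769 = 2.28522282.
Substituting: 28.9765x + 29.9738(0.0778 − x) = 2.28522282
(28.9765 − 29.9738)x = -0.04673882  ⇒  x = 0.04687, y = 0.03093
Si-29: 4.69%, Si-30: 3.09%.

3.09%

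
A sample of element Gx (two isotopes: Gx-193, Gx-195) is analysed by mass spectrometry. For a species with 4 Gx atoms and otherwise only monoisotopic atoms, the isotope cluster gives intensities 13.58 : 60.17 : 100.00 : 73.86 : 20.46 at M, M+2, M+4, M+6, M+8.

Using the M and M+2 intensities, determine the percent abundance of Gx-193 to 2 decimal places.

47.45%

Let p = fractional abundance of Gx-193. I(M+2)/I(M) = [C(4,1)·p^3·(1−p)] / p^4 = 4·(1−p)/p = 60.17/13.58 = 4.4308
(1−p)/p = 4.4308/4 = 1.1077  ⇒  p = 1/(1 + 1.1077) = 0.4745
Gx-193: 47.45%, Gx-195: 52.55%.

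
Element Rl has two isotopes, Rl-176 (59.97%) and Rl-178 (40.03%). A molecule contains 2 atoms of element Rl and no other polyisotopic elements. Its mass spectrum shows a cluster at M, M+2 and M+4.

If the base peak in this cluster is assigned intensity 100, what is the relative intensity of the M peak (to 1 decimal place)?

74.9

(0.5997 + 0.4003)^2 gives M 0.3596, M+2 0.4801, M+4 0.1602; the largest is M+2.
P(M+2) = C(2,1) × 0.5997^1 × 0.4003^1 = 2 × 0.5997 × 0.4003 = 0.480120 (base)
P(M) = C(2,0) × 0.5997^2 × 0.4003^0 = 1 × 0.35964009 × 1.0000 = 0.359640
Relative intensity = 0.359640 / 0.480120 × 100 = 74.9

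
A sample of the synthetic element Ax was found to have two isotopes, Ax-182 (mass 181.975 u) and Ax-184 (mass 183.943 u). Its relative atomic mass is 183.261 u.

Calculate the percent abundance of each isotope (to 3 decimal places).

Ax-182: 34.654%, Ax-184: 65.346%

Let x be the fractional abundance of Ax-182; then Ax-184 has abundance 1 − x.
181.975·x + 183.943·(1 − x) = 183.261
(181.975 − 183.943)·x = 183.261 − 183.943
x = -0.682 / -1.968 = 0.34654 → 34.654% Ax-182, 65.346% Ax-184.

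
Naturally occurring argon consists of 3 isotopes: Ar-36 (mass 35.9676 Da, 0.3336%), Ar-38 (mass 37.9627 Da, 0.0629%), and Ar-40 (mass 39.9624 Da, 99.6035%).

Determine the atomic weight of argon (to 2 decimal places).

39.95 Da

Average mass = Σ (abundance × isotope mass) = 0.003336 × 35.9676 + 0.000629 × 37.9627 + 0.996035 × 39.9624
= 0.11999 + 0.02388 + 39.80395 = 39.94782 Da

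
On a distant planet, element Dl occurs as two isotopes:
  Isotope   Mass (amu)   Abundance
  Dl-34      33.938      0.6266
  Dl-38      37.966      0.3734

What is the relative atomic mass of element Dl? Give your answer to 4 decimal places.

Weight each isotope mass by its fractional abundance: 0.6266 × 33.938 + 0.3734 × 37.966
= 21.26555 + 14.17650 = 35.44205 amu

35.4421 amu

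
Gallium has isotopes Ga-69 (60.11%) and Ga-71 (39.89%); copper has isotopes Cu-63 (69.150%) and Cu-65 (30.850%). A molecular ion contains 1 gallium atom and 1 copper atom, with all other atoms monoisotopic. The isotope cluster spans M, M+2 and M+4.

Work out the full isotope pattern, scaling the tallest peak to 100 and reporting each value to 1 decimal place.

90.1 : 100.0 : 26.7

Gallium pattern (n=1): 0.6011 : 0.3989
Copper pattern (n=1): 0.6915 : 0.3085
Convolve the two distributions (both contribute in 2-u steps):
  M: 0.6011×0.6915 = 0.415661
  M+2: 0.6011×0.3085 + 0.3989×0.6915 = 0.461279
  M+4: 0.3989×0.3085 = 0.123061
Scale to base peak (0.461279) = 100: 90.1 : 100.0 : 26.7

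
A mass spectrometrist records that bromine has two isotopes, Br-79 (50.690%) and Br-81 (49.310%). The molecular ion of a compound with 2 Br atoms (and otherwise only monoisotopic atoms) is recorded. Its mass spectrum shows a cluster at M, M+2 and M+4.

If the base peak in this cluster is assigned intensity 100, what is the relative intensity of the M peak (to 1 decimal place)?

Binomial terms of (0.50690 + 0.49310)^2: M 0.2569, M+2 0.4999, M+4 0.2431 → M+2 is the base peak.
P(M+2) = C(2,1) × 0.50690^1 × 0.49310^1 = 2 × 0.5069 × 0.4931 = 0.499905 (base)
P(M) = C(2,0) × 0.50690^2 × 0.49310^0 = 1 × 0.25694761 × 1.0000 = 0.256948
Relative intensity = 0.256948 / 0.499905 × 100 = 51.4

51.4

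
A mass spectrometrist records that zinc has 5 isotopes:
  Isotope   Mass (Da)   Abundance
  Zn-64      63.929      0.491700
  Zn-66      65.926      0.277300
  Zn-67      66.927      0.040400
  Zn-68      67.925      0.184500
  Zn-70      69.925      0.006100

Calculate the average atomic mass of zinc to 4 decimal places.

65.3777 Da

Weight each isotope mass by its fractional abundance: 0.491700 × 63.929 + 0.277300 × 65.926 + 0.040400 × 66.927 + 0.184500 × 67.925 + 0.006100 × 69.925
= 31.43389 + 18.28128 + 2.70385 + 12.53216 + 0.42654 = 65.37772 Da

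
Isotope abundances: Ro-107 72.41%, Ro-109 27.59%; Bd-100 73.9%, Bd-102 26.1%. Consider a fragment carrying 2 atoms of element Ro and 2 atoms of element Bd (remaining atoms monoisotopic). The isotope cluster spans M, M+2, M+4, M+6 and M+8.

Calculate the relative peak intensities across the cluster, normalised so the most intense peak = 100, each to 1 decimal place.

68.1 : 100.0 : 55.0 : 13.5 : 1.2

Element Ro pattern (n=2): 0.52432081 : 0.39955838 : 0.07612081
Element Bd pattern (n=2): 0.546121 : 0.385758 : 0.068121
Convolve the two distributions (both contribute in 2-u steps):
  M: 0.52432081×0.546121 = 0.286343
  M+2: 0.52432081×0.385758 + 0.39955838×0.546121 = 0.420468
  M+4: 0.52432081×0.068121 + 0.39955838×0.385758 + 0.07612081×0.546121 = 0.231421
  M+6: 0.39955838×0.068121 + 0.07612081×0.385758 = 0.056583
  M+8: 0.07612081×0.068121 = 0.005185
Scale to base peak (0.420468) = 100: 68.1 : 100.0 : 55.0 : 13.5 : 1.2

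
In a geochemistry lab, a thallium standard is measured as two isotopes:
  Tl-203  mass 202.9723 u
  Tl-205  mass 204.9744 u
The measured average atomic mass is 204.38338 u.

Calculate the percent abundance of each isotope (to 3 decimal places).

Tl-203: 29.520%, Tl-205: 70.480%

Writing the weighted mean with unknown fraction x of Tl-203:
202.9723·x + 204.9744·(1 − x) = 204.38338
(202.9723 − 204.9744)·x = 204.38338 − 204.9744
x = -0.59102 / -2.0021 = 0.29520 → 29.520% Tl-203, 70.480% Tl-205.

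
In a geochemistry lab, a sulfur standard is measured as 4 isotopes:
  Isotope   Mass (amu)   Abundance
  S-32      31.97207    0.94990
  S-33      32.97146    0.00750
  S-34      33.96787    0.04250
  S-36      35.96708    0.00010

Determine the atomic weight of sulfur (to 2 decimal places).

Average mass = Σ (abundance × isotope mass) = 0.94990 × 31.97207 + 0.00750 × 32.97146 + 0.04250 × 33.96787 + 0.00010 × 35.96708
= 30.370269 + 0.247286 + 1.443634 + 0.003597 = 32.064786 amu

32.06 amu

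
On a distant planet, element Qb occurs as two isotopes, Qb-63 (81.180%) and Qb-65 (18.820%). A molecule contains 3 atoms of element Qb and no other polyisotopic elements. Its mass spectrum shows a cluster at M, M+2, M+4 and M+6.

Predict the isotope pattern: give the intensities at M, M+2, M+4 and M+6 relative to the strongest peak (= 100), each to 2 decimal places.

100.00 : 69.55 : 16.12 : 1.25

Expanding (0.81180 + 0.18820)^3:
P(M) = 0.81180^3 = 0.534992
P(M+2) = 3 × 0.81180^2 × 0.18820^1 = 0.372082
P(M+4) = 3 × 0.81180^1 × 0.18820^2 = 0.086260
P(M+6) = 0.18820^3 = 0.006666
The M peak is largest (0.534992); scaling to 100 gives 100.00 : 69.55 : 16.12 : 1.25.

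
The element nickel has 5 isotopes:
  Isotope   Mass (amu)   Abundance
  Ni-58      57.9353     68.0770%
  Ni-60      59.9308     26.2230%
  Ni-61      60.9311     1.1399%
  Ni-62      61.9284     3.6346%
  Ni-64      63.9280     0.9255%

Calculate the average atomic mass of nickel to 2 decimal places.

Average mass = Σ (abundance × isotope mass) = 0.680770 × 57.9353 + 0.262230 × 59.9308 + 0.011399 × 60.9311 + 0.036346 × 61.9284 + 0.009255 × 63.9280
= 39.44061 + 15.71565 + 0.69455 + 2.25085 + 0.59165 = 58.69331 amu

58.69 amu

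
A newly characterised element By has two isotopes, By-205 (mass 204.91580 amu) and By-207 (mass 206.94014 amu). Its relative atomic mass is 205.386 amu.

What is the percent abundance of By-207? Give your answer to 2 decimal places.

Writing the weighted mean with unknown fraction x of By-205:
204.91580·x + 206.94014·(1 − x) = 205.386
(204.91580 − 206.94014)·x = 205.386 − 206.94014
x = -1.55414 / -2.02434 = 0.76773 → 76.77% By-205, 23.23% By-207.

23.23%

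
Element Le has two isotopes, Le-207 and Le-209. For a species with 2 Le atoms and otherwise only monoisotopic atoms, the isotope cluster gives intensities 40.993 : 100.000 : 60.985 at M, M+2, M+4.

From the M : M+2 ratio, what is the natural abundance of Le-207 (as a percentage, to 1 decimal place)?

If p is the fraction of Le that is Le-207, then I(M+2)/I(M) = [C(2,1)·p^1·(1−p)] / p^2 = 2·(1−p)/p = 100.000/40.993 = 2.4394
(1−p)/p = 2.4394/2 = 1.2197  ⇒  p = 1/(1 + 1.2197) = 0.4505
Le-207: 45.1%, Le-209: 54.9%.

45.1%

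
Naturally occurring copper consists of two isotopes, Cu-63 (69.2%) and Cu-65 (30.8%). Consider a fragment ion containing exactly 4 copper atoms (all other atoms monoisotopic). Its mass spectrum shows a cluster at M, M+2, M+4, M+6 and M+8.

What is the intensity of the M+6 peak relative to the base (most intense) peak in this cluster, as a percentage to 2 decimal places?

19.81%

(0.692 + 0.308)^4 gives M 0.2293, M+2 0.4083, M+4 0.2726, M+6 0.0809, M+8 0.0090; the largest is M+2.
P(M+2) = C(4,1) × 0.692^3 × 0.308^1 = 4 × 0.33137389 × 0.3080 = 0.408253 (base)
P(M+6) = C(4,3) × 0.692^1 × 0.308^3 = 4 × 0.6920 × 0.02921811 = 0.080876
Relative intensity = 0.080876 / 0.408253 × 100 = 19.81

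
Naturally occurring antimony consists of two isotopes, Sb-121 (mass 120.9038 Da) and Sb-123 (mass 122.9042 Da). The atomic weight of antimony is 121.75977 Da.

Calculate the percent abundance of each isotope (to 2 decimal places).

Sb-121: 57.21%, Sb-123: 42.79%

With x = fraction of Sb-121 (so Sb-123 is 1 − x):
120.9038·x + 122.9042·(1 − x) = 121.75977
(120.9038 − 122.9042)·x = 121.75977 − 122.9042
x = -1.14443 / -2.0004 = 0.57210 → 57.21% Sb-121, 42.79% Sb-123.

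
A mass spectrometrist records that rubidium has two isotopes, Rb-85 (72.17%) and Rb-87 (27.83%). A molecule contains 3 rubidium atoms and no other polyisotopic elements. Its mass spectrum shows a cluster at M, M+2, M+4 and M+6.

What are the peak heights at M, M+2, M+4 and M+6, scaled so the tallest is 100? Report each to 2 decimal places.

Each Rb atom is independently Rb-85 (p = 0.7217) or Rb-87 (q = 0.2783); the cluster is the binomial expansion (p + q)^3.
P(M) = 0.7217^3 = 0.375898
P(M+2) = 3 × 0.7217^2 × 0.2783^1 = 0.434858
P(M+4) = 3 × 0.7217^1 × 0.2783^2 = 0.167689
P(M+6) = 0.2783^3 = 0.021555
The M+2 peak is largest (0.434858); scaling to 100 gives 86.44 : 100.00 : 38.56 : 4.96.

86.44 : 100.00 : 38.56 : 4.96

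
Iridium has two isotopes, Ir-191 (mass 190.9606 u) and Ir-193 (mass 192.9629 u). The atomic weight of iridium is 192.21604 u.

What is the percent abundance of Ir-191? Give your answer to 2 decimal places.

Let x be the fractional abundance of Ir-191; then Ir-193 has abundance 1 − x.
190.9606·x + 192.9629·(1 − x) = 192.21604
(190.9606 − 192.9629)·x = 192.21604 − 192.9629
x = -0.74686 / -2.0023 = 0.37300 → 37.30% Ir-191, 62.70% Ir-193.

37.30%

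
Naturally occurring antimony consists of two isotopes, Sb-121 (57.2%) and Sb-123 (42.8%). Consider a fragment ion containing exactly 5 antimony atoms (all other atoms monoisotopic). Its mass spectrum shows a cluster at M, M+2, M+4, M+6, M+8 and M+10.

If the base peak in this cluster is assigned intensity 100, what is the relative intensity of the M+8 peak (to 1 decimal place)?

28.0

Term probabilities: M 0.0612, M+2 0.2291, M+4 0.3428, M+6 0.2565, M+8 0.0960, M+10 0.0144. Base peak = M+4.
P(M+4) = C(5,2) × 0.572^3 × 0.428^2 = 10 × 0.18714925 × 0.183184 = 0.342827 (base)
P(M+8) = C(5,4) × 0.572^1 × 0.428^4 = 5 × 0.5720 × 0.03355638 = 0.095971
Relative intensity = 0.095971 / 0.342827 × 100 = 28.0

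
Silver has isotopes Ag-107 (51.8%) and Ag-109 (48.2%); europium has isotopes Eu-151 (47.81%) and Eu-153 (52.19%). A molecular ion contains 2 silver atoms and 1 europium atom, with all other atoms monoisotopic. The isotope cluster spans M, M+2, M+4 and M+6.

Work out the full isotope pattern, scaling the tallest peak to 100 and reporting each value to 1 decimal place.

Silver pattern (n=2): 0.268324 : 0.499352 : 0.232324
Europium pattern (n=1): 0.4781 : 0.5219
Convolve the two distributions (both contribute in 2-u steps):
  M: 0.268324×0.4781 = 0.128286
  M+2: 0.268324×0.5219 + 0.499352×0.4781 = 0.378778
  M+4: 0.499352×0.5219 + 0.232324×0.4781 = 0.371686
  M+6: 0.232324×0.5219 = 0.121250
Scale to base peak (0.378778) = 100: 33.9 : 100.0 : 98.1 : 32.0

33.9 : 100.0 : 98.1 : 32.0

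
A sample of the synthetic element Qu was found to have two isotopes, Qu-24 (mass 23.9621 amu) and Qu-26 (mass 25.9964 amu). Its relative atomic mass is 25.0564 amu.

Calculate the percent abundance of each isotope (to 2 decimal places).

Qu-24: 46.21%, Qu-26: 53.79%

Writing the weighted mean with unknown fraction x of Qu-24:
23.9621·x + 25.9964·(1 − x) = 25.0564
(23.9621 − 25.9964)·x = 25.0564 − 25.9964
x = -0.9400 / -2.0343 = 0.46208 → 46.21% Qu-24, 53.79% Qu-26.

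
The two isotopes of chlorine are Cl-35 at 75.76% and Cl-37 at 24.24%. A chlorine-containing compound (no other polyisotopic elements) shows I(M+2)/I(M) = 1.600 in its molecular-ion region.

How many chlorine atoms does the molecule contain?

With n Cl atoms, P(M+2)/P(M) = C(n,1)·p^(n−1)q / p^n = n·q/p = n · 0.2424/0.7576.
n = 1.600 × 0.7576/0.2424 = 5.00 ≈ 5

5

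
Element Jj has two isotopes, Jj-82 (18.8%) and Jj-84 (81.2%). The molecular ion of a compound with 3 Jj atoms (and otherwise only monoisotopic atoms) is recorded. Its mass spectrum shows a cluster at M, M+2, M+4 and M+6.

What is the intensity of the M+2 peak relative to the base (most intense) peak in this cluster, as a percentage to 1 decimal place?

Term probabilities: M 0.0066, M+2 0.0861, M+4 0.3719, M+6 0.5354. Base peak = M+6.
P(M+6) = C(3,3) × 0.188^0 × 0.812^3 = 1 × 1.0000 × 0.53538733 = 0.535387 (base)
P(M+2) = C(3,1) × 0.188^2 × 0.812^1 = 3 × 0.035344 × 0.8120 = 0.086098
Relative intensity = 0.086098 / 0.535387 × 100 = 16.1

16.1%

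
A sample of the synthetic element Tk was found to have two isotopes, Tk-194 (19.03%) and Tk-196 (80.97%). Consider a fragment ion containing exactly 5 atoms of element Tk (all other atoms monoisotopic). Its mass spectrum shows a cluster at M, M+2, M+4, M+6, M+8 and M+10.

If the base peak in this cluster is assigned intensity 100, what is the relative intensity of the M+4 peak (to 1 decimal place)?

11.0

(0.1903 + 0.8097)^5 gives M 0.0002, M+2 0.0053, M+4 0.0452, M+6 0.1922, M+8 0.4090, M+10 0.3480; the largest is M+8.
P(M+8) = C(5,4) × 0.1903^1 × 0.8097^4 = 5 × 0.1903 × 0.42982984 = 0.408983 (base)
P(M+4) = C(5,2) × 0.1903^3 × 0.8097^2 = 10 × 0.00689154 × 0.65561409 = 0.045182
Relative intensity = 0.045182 / 0.408983 × 100 = 11.0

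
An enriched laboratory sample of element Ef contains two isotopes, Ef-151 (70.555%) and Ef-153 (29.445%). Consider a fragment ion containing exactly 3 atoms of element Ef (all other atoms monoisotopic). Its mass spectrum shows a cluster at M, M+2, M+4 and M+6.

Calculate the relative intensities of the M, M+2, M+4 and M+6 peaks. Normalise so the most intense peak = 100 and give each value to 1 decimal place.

Each Ef atom is independently Ef-151 (p = 0.70555) or Ef-153 (q = 0.29445); the cluster is the binomial expansion (p + q)^3.
P(M) = 0.70555^3 = 0.351223
P(M+2) = 3 × 0.70555^2 × 0.29445^1 = 0.439732
P(M+4) = 3 × 0.70555^1 × 0.29445^2 = 0.183515
P(M+6) = 0.29445^3 = 0.025529
The M+2 peak is largest (0.439732); scaling to 100 gives 79.9 : 100.0 : 41.7 : 5.8.

79.9 : 100.0 : 41.7 : 5.8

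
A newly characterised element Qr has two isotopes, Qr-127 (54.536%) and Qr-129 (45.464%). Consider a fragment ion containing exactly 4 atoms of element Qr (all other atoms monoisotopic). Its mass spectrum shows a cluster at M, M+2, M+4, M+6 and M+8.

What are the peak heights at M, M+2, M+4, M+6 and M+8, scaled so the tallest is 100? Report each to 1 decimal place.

24.0 : 80.0 : 100.0 : 55.6 : 11.6

Each Qr atom is independently Qr-127 (p = 0.54536) or Qr-129 (q = 0.45464); the cluster is the binomial expansion (p + q)^4.
P(M) = 0.54536^4 = 0.088457
P(M+2) = 4 × 0.54536^3 × 0.45464^1 = 0.294970
P(M+4) = 6 × 0.54536^2 × 0.45464^2 = 0.368853
P(M+6) = 4 × 0.54536^1 × 0.45464^3 = 0.204996
P(M+8) = 0.45464^4 = 0.042724
The M+4 peak is largest (0.368853); scaling to 100 gives 24.0 : 80.0 : 100.0 : 55.6 : 11.6.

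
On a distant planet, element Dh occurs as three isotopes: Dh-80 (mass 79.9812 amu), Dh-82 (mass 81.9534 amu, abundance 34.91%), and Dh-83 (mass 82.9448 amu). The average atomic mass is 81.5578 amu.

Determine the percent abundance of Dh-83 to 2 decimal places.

29.97%

The remaining 65.09% is split between Dh-80 (fraction x) and Dh-83 (fraction 0.6509 − x).
Substituting: 79.9812x + 82.9448(0.6509 − x) = 52.94786806
(79.9812 − 82.9448)x = -1.04090226  ⇒  x = 0.35123, y = 0.29967
Dh-80: 35.12%, Dh-83: 29.97%.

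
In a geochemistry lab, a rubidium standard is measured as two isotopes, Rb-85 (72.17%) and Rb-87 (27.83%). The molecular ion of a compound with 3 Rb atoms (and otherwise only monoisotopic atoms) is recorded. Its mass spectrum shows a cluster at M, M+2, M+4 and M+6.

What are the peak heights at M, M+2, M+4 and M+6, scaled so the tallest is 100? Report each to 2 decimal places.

86.44 : 100.00 : 38.56 : 4.96

Expanding (0.7217 + 0.2783)^3:
P(M) = 0.7217^3 = 0.375898
P(M+2) = 3 × 0.7217^2 × 0.2783^1 = 0.434858
P(M+4) = 3 × 0.7217^1 × 0.2783^2 = 0.167689
P(M+6) = 0.2783^3 = 0.021555
The M+2 peak is largest (0.434858); scaling to 100 gives 86.44 : 100.00 : 38.56 : 4.96.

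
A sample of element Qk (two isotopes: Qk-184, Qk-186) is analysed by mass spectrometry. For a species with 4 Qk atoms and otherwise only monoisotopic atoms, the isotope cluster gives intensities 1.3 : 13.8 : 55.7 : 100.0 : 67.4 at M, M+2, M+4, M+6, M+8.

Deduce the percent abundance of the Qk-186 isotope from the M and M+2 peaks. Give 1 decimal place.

72.6%

If p is the fraction of Qk that is Qk-184, then I(M+2)/I(M) = [C(4,1)·p^3·(1−p)] / p^4 = 4·(1−p)/p = 13.8/1.3 = 10.6154
(1−p)/p = 10.6154/4 = 2.6538  ⇒  p = 1/(1 + 2.6538) = 0.2737
Qk-184: 27.4%, Qk-186: 72.6%.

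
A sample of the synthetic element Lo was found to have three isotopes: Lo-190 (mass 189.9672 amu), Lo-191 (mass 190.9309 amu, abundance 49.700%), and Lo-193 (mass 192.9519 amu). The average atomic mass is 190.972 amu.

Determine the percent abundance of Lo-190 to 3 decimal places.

Let x and y be the fractions of Lo-190 and Lo-193. Then x + y = 1 − 0.49700 = 0.50300 and 189.9672x + 192.9519y = 190.972 − 0.49700×190.9309 = 96.0793427.
Substituting: 189.9672x + 192.9519(0.50300 − x) = 96.0793427
(189.9672 − 192.9519)x = -0.975463  ⇒  x = 0.32682, y = 0.17618
Lo-190: 32.682%, Lo-193: 17.618%.

32.682%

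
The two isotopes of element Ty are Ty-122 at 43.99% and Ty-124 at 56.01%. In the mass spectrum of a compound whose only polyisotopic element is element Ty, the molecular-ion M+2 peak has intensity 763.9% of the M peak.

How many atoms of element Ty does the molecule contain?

6

With n Ty atoms, P(M+2)/P(M) = C(n,1)·p^(n−1)q / p^n = n·q/p = n · 0.5601/0.4399.
n = 7.639 × 0.4399/0.5601 = 6.00 ≈ 6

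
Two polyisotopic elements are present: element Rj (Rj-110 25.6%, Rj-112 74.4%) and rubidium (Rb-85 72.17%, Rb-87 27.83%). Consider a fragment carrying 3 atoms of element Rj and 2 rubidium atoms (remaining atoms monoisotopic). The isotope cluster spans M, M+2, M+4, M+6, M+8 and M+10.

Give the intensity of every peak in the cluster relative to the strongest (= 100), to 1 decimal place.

Element Rj pattern (n=3): 0.01677722 : 0.14627635 : 0.42511565 : 0.41183078
Rubidium pattern (n=2): 0.52085089 : 0.40169822 : 0.07745089
Convolve the two distributions (both contribute in 2-u steps):
  M: 0.01677722×0.52085089 = 0.008738
  M+2: 0.01677722×0.40169822 + 0.14627635×0.52085089 = 0.082928
  M+4: 0.01677722×0.07745089 + 0.14627635×0.40169822 + 0.42511565×0.52085089 = 0.281480
  M+6: 0.14627635×0.07745089 + 0.42511565×0.40169822 + 0.41183078×0.52085089 = 0.396600
  M+8: 0.42511565×0.07745089 + 0.41183078×0.40169822 = 0.198357
  M+10: 0.41183078×0.07745089 = 0.031897
Scale to base peak (0.396600) = 100: 2.2 : 20.9 : 71.0 : 100.0 : 50.0 : 8.0

2.2 : 20.9 : 71.0 : 100.0 : 50.0 : 8.0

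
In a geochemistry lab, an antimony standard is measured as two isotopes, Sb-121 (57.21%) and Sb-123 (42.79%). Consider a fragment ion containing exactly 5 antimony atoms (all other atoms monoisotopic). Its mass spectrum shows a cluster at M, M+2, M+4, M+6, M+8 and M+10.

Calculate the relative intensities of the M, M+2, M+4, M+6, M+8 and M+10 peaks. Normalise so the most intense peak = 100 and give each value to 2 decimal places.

17.88 : 66.85 : 100.00 : 74.79 : 27.97 : 4.18

Expanding (0.5721 + 0.4279)^5:
P(M) = 0.5721^5 = 0.061286
P(M+2) = 5 × 0.5721^4 × 0.4279^1 = 0.229192
P(M+4) = 10 × 0.5721^3 × 0.4279^2 = 0.342847
P(M+6) = 10 × 0.5721^2 × 0.4279^3 = 0.256431
P(M+8) = 5 × 0.5721^1 × 0.4279^4 = 0.095898
P(M+10) = 0.4279^5 = 0.014345
The M+4 peak is largest (0.342847); scaling to 100 gives 17.88 : 66.85 : 100.00 : 74.79 : 27.97 : 4.18.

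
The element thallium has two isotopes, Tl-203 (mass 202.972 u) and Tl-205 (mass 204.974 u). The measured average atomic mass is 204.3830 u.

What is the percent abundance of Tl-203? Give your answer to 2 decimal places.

29.52%

Let x be the fractional abundance of Tl-203; then Tl-205 has abundance 1 − x.
202.972·x + 204.974·(1 − x) = 204.3830
(202.972 − 204.974)·x = 204.3830 − 204.974
x = -0.5910 / -2.002 = 0.29520 → 29.52% Tl-203, 70.48% Tl-205.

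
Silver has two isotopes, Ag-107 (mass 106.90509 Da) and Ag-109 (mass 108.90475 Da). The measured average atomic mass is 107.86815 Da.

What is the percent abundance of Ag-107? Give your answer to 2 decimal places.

With x = fraction of Ag-107 (so Ag-109 is 1 − x):
106.90509·x + 108.90475·(1 − x) = 107.86815
(106.90509 − 108.90475)·x = 107.86815 − 108.90475
x = -1.03660 / -1.99966 = 0.51839 → 51.84% Ag-107, 48.16% Ag-109.

51.84%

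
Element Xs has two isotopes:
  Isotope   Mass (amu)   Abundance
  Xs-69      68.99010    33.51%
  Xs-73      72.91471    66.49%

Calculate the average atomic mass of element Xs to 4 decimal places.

71.5996 amu

The abundance-weighted mean is 0.3351 × 68.99010 + 0.6649 × 72.91471
= 23.118583 + 48.480991 = 71.599574 amu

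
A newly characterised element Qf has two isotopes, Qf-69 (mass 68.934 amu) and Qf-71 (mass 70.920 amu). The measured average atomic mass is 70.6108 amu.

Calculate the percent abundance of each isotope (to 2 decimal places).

With x = fraction of Qf-69 (so Qf-71 is 1 − x):
68.934·x + 70.920·(1 − x) = 70.6108
(68.934 − 70.920)·x = 70.6108 − 70.920
x = -0.3092 / -1.986 = 0.15569 → 15.57% Qf-69, 84.43% Qf-71.

Qf-69: 15.57%, Qf-71: 84.43%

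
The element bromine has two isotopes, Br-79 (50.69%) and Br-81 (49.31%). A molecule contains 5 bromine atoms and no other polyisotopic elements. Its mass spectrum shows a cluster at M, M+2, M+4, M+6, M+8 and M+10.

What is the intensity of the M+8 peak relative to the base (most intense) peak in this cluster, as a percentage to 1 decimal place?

Binomial terms of (0.5069 + 0.4931)^5: M 0.0335, M+2 0.1628, M+4 0.3167, M+6 0.3081, M+8 0.1498, M+10 0.0292 → M+4 is the base peak.
P(M+4) = C(5,2) × 0.5069^3 × 0.4931^2 = 10 × 0.13024674 × 0.24314761 = 0.316692 (base)
P(M+8) = C(5,4) × 0.5069^1 × 0.4931^4 = 5 × 0.5069 × 0.05912076 = 0.149842
Relative intensity = 0.149842 / 0.316692 × 100 = 47.3

47.3%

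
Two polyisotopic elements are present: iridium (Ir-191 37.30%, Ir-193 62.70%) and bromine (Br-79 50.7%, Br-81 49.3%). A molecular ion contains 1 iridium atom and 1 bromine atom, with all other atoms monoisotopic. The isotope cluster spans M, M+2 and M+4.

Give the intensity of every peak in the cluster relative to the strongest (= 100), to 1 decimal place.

Iridium pattern (n=1): 0.3730 : 0.6270
Bromine pattern (n=1): 0.5070 : 0.4930
Convolve the two distributions (both contribute in 2-u steps):
  M: 0.3730×0.5070 = 0.189111
  M+2: 0.3730×0.4930 + 0.6270×0.5070 = 0.501778
  M+4: 0.6270×0.4930 = 0.309111
Scale to base peak (0.501778) = 100: 37.7 : 100.0 : 61.6

37.7 : 100.0 : 61.6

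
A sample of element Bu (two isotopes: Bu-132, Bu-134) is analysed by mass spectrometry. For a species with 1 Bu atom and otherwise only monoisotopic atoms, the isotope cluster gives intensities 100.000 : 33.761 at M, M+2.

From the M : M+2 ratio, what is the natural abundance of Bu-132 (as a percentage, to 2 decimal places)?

74.76%

If p is the fraction of Bu that is Bu-132, then I(M+2)/I(M) = [C(1,1)·p^0·(1−p)] / p^1 = 1·(1−p)/p = 33.761/100.000 = 0.3376
(1−p)/p = 0.3376/1 = 0.3376  ⇒  p = 1/(1 + 0.3376) = 0.7476
Bu-132: 74.76%, Bu-134: 25.24%.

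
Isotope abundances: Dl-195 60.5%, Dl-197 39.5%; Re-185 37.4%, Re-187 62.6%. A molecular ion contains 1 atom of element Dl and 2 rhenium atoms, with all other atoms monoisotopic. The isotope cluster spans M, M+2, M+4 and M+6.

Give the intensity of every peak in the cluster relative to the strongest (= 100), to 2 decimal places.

20.05 : 80.21 : 100.00 : 36.68

Element Dl pattern (n=1): 0.6050 : 0.3950
Rhenium pattern (n=2): 0.139876 : 0.468248 : 0.391876
Convolve the two distributions (both contribute in 2-u steps):
  M: 0.6050×0.139876 = 0.084625
  M+2: 0.6050×0.468248 + 0.3950×0.139876 = 0.338541
  M+4: 0.6050×0.391876 + 0.3950×0.468248 = 0.422043
  M+6: 0.3950×0.391876 = 0.154791
Scale to base peak (0.422043) = 100: 20.05 : 80.21 : 100.00 : 36.68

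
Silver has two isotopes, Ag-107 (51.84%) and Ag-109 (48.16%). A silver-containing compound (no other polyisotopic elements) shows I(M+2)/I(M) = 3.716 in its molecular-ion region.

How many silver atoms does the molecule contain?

4

With n Ag atoms, P(M+2)/P(M) = C(n,1)·p^(n−1)q / p^n = n·q/p = n · 0.4816/0.5184.
n = 3.716 × 0.5184/0.4816 = 4.00 ≈ 4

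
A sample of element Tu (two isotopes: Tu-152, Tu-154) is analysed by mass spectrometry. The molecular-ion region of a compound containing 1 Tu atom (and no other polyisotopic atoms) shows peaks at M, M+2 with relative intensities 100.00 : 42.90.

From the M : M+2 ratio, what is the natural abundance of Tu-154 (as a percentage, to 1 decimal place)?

Write p for the Tu-152 fraction. I(M+2)/I(M) = [C(1,1)·p^0·(1−p)] / p^1 = 1·(1−p)/p = 42.90/100.00 = 0.4290
(1−p)/p = 0.4290/1 = 0.4290  ⇒  p = 1/(1 + 0.4290) = 0.6998
Tu-152: 70.0%, Tu-154: 30.0%.

30.0%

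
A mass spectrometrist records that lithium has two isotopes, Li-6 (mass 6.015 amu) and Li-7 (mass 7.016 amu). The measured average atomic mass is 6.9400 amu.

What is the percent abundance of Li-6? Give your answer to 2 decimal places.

Writing the weighted mean with unknown fraction x of Li-6:
6.015·x + 7.016·(1 − x) = 6.9400
(6.015 − 7.016)·x = 6.9400 − 7.016
x = -0.0760 / -1.001 = 0.07592 → 7.59% Li-6, 92.41% Li-7.

7.59%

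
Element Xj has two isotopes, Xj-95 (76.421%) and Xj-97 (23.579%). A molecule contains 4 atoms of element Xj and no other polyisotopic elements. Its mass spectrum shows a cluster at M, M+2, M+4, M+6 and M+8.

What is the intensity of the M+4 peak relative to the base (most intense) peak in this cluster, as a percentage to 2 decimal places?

Binomial terms of (0.76421 + 0.23579)^4: M 0.3411, M+2 0.4209, M+4 0.1948, M+6 0.0401, M+8 0.0031 → M+2 is the base peak.
P(M+2) = C(4,1) × 0.76421^3 × 0.23579^1 = 4 × 0.44631157 × 0.23579 = 0.420943 (base)
P(M+4) = C(4,2) × 0.76421^2 × 0.23579^2 = 6 × 0.58401692 × 0.05559692 = 0.194817
Relative intensity = 0.194817 / 0.420943 × 100 = 46.28

46.28%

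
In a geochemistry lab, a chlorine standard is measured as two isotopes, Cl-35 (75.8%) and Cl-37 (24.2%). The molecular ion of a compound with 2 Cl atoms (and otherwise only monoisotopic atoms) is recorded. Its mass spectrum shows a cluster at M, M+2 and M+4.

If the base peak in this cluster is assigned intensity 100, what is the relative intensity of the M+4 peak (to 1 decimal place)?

10.2

Binomial terms of (0.758 + 0.242)^2: M 0.5746, M+2 0.3669, M+4 0.0586 → M is the base peak.
P(M) = C(2,0) × 0.758^2 × 0.242^0 = 1 × 0.574564 × 1.0000 = 0.574564 (base)
P(M+4) = C(2,2) × 0.758^0 × 0.242^2 = 1 × 1.0000 × 0.058564 = 0.058564
Relative intensity = 0.058564 / 0.574564 × 100 = 10.2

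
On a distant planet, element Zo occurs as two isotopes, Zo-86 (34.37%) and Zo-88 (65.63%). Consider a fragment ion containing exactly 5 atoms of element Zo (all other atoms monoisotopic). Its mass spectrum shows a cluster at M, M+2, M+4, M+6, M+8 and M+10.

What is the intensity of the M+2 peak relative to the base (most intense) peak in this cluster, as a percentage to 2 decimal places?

13.71%

(0.3437 + 0.6563)^5 gives M 0.0048, M+2 0.0458, M+4 0.1749, M+6 0.3339, M+8 0.3188, M+10 0.1218; the largest is M+6.
P(M+6) = C(5,3) × 0.3437^2 × 0.6563^3 = 10 × 0.11812969 × 0.2826879 = 0.333938 (base)
P(M+2) = C(5,1) × 0.3437^4 × 0.6563^1 = 5 × 0.01395462 × 0.6563 = 0.045792
Relative intensity = 0.045792 / 0.333938 × 100 = 13.71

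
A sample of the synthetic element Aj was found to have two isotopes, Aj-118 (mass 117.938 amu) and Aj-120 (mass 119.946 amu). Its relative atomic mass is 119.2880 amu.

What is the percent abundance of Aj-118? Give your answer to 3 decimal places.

32.769%

Let x be the fractional abundance of Aj-118; then Aj-120 has abundance 1 − x.
117.938·x + 119.946·(1 − x) = 119.2880
(117.938 − 119.946)·x = 119.2880 − 119.946
x = -0.6580 / -2.008 = 0.32769 → 32.769% Aj-118, 67.231% Aj-120.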